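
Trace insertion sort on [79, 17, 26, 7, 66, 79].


Initial: [79, 17, 26, 7, 66, 79]
Insert 17: [17, 79, 26, 7, 66, 79]
Insert 26: [17, 26, 79, 7, 66, 79]
Insert 7: [7, 17, 26, 79, 66, 79]
Insert 66: [7, 17, 26, 66, 79, 79]
Insert 79: [7, 17, 26, 66, 79, 79]

Sorted: [7, 17, 26, 66, 79, 79]


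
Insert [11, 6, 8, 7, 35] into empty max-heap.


Insert 11: [11]
Insert 6: [11, 6]
Insert 8: [11, 6, 8]
Insert 7: [11, 7, 8, 6]
Insert 35: [35, 11, 8, 6, 7]

Final heap: [35, 11, 8, 6, 7]


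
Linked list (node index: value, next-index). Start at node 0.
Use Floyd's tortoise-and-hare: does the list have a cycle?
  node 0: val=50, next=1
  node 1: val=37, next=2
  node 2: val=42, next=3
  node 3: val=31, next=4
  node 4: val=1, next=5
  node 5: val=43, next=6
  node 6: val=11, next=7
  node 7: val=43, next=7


Floyd's tortoise (slow, +1) and hare (fast, +2):
  init: slow=0, fast=0
  step 1: slow=1, fast=2
  step 2: slow=2, fast=4
  step 3: slow=3, fast=6
  step 4: slow=4, fast=7
  step 5: slow=5, fast=7
  step 6: slow=6, fast=7
  step 7: slow=7, fast=7
  slow == fast at node 7: cycle detected

Cycle: yes


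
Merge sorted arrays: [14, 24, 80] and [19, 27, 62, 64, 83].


Take 14 from A
Take 19 from B
Take 24 from A
Take 27 from B
Take 62 from B
Take 64 from B
Take 80 from A

Merged: [14, 19, 24, 27, 62, 64, 80, 83]


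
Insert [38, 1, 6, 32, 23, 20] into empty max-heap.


Insert 38: [38]
Insert 1: [38, 1]
Insert 6: [38, 1, 6]
Insert 32: [38, 32, 6, 1]
Insert 23: [38, 32, 6, 1, 23]
Insert 20: [38, 32, 20, 1, 23, 6]

Final heap: [38, 32, 20, 1, 23, 6]


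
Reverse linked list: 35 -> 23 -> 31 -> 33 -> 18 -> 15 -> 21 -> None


Step 1: curr=35, set curr.next=prev(None) | reversed so far: 35
Step 2: curr=23, set curr.next=prev(35) | reversed so far: 23 -> 35
Step 3: curr=31, set curr.next=prev(23) | reversed so far: 31 -> 23 -> 35
Step 4: curr=33, set curr.next=prev(31) | reversed so far: 33 -> 31 -> 23 -> 35
Step 5: curr=18, set curr.next=prev(33) | reversed so far: 18 -> 33 -> 31 -> 23 -> 35
Step 6: curr=15, set curr.next=prev(18) | reversed so far: 15 -> 18 -> 33 -> 31 -> 23 -> 35
Step 7: curr=21, set curr.next=prev(15) | reversed so far: 21 -> 15 -> 18 -> 33 -> 31 -> 23 -> 35

21 -> 15 -> 18 -> 33 -> 31 -> 23 -> 35 -> None


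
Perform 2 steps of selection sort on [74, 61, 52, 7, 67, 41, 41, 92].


Initial: [74, 61, 52, 7, 67, 41, 41, 92]
Step 1: min=7 at 3
  Swap: [7, 61, 52, 74, 67, 41, 41, 92]
Step 2: min=41 at 5
  Swap: [7, 41, 52, 74, 67, 61, 41, 92]

After 2 steps: [7, 41, 52, 74, 67, 61, 41, 92]


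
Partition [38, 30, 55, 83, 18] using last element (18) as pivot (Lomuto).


Pivot: 18
Place pivot at 0: [18, 30, 55, 83, 38]

Partitioned: [18, 30, 55, 83, 38]


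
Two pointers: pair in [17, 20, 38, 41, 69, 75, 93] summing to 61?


lo=0(17)+hi=6(93)=110
lo=0(17)+hi=5(75)=92
lo=0(17)+hi=4(69)=86
lo=0(17)+hi=3(41)=58
lo=1(20)+hi=3(41)=61

Yes: 20+41=61


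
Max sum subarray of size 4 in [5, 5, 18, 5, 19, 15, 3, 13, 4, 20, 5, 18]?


[0:4]: 33
[1:5]: 47
[2:6]: 57
[3:7]: 42
[4:8]: 50
[5:9]: 35
[6:10]: 40
[7:11]: 42
[8:12]: 47

Max: 57 at [2:6]


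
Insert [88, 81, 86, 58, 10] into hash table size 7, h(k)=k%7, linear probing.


Insert 88: h=4 -> slot 4
Insert 81: h=4, 1 probes -> slot 5
Insert 86: h=2 -> slot 2
Insert 58: h=2, 1 probes -> slot 3
Insert 10: h=3, 3 probes -> slot 6

Table: [None, None, 86, 58, 88, 81, 10]


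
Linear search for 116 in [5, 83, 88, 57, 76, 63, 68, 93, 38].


i=0: 5!=116
i=1: 83!=116
i=2: 88!=116
i=3: 57!=116
i=4: 76!=116
i=5: 63!=116
i=6: 68!=116
i=7: 93!=116
i=8: 38!=116

Not found, 9 comps


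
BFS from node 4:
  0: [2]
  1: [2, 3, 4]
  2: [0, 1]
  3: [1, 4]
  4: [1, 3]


Visit 4, enqueue [1, 3]
Visit 1, enqueue [2]
Visit 3, enqueue []
Visit 2, enqueue [0]
Visit 0, enqueue []

BFS order: [4, 1, 3, 2, 0]


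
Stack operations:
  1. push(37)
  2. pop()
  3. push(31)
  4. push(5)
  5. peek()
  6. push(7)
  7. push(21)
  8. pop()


push(37) -> [37]
pop()->37, []
push(31) -> [31]
push(5) -> [31, 5]
peek()->5
push(7) -> [31, 5, 7]
push(21) -> [31, 5, 7, 21]
pop()->21, [31, 5, 7]

Final stack: [31, 5, 7]


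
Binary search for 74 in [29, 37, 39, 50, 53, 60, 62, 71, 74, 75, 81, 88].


Step 1: lo=0, hi=11, mid=5, val=60
Step 2: lo=6, hi=11, mid=8, val=74

Found at index 8


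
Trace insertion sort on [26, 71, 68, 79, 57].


Initial: [26, 71, 68, 79, 57]
Insert 71: [26, 71, 68, 79, 57]
Insert 68: [26, 68, 71, 79, 57]
Insert 79: [26, 68, 71, 79, 57]
Insert 57: [26, 57, 68, 71, 79]

Sorted: [26, 57, 68, 71, 79]


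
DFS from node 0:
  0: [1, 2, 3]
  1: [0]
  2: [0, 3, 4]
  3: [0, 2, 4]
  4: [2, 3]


Visit 0, push [3, 2, 1]
Visit 1, push []
Visit 2, push [4, 3]
Visit 3, push [4]
Visit 4, push []

DFS order: [0, 1, 2, 3, 4]


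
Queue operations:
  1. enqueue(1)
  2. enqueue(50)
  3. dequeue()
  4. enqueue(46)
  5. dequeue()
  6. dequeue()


enqueue(1) -> [1]
enqueue(50) -> [1, 50]
dequeue()->1, [50]
enqueue(46) -> [50, 46]
dequeue()->50, [46]
dequeue()->46, []

Final queue: []


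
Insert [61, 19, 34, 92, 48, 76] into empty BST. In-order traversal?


Insert 61: root
Insert 19: L from 61
Insert 34: L from 61 -> R from 19
Insert 92: R from 61
Insert 48: L from 61 -> R from 19 -> R from 34
Insert 76: R from 61 -> L from 92

In-order: [19, 34, 48, 61, 76, 92]


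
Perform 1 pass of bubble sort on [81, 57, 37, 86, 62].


Initial: [81, 57, 37, 86, 62]
Pass 1: [57, 37, 81, 62, 86] (3 swaps)

After 1 pass: [57, 37, 81, 62, 86]


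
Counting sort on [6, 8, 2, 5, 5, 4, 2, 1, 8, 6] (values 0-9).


Input: [6, 8, 2, 5, 5, 4, 2, 1, 8, 6]
Counts: [0, 1, 2, 0, 1, 2, 2, 0, 2, 0]

Sorted: [1, 2, 2, 4, 5, 5, 6, 6, 8, 8]


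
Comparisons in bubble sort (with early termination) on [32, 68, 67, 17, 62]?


Algorithm: bubble sort (with early termination)
Input: [32, 68, 67, 17, 62]
Sorted: [17, 32, 62, 67, 68]

10


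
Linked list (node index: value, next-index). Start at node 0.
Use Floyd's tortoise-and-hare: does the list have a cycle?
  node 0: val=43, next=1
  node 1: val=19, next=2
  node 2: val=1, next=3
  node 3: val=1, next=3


Floyd's tortoise (slow, +1) and hare (fast, +2):
  init: slow=0, fast=0
  step 1: slow=1, fast=2
  step 2: slow=2, fast=3
  step 3: slow=3, fast=3
  slow == fast at node 3: cycle detected

Cycle: yes


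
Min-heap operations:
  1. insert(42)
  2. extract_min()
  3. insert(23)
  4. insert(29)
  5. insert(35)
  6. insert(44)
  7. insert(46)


insert(42) -> [42]
extract_min()->42, []
insert(23) -> [23]
insert(29) -> [23, 29]
insert(35) -> [23, 29, 35]
insert(44) -> [23, 29, 35, 44]
insert(46) -> [23, 29, 35, 44, 46]

Final heap: [23, 29, 35, 44, 46]


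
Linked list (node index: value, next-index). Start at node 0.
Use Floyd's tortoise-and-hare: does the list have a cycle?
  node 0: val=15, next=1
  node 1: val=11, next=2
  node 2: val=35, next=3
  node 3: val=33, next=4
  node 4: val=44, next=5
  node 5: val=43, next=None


Floyd's tortoise (slow, +1) and hare (fast, +2):
  init: slow=0, fast=0
  step 1: slow=1, fast=2
  step 2: slow=2, fast=4
  step 3: fast 4->5->None, no cycle

Cycle: no


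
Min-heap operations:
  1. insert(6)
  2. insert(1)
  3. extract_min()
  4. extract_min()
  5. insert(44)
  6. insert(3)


insert(6) -> [6]
insert(1) -> [1, 6]
extract_min()->1, [6]
extract_min()->6, []
insert(44) -> [44]
insert(3) -> [3, 44]

Final heap: [3, 44]


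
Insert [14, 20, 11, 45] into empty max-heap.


Insert 14: [14]
Insert 20: [20, 14]
Insert 11: [20, 14, 11]
Insert 45: [45, 20, 11, 14]

Final heap: [45, 20, 11, 14]


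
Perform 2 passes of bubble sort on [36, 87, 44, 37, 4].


Initial: [36, 87, 44, 37, 4]
Pass 1: [36, 44, 37, 4, 87] (3 swaps)
Pass 2: [36, 37, 4, 44, 87] (2 swaps)

After 2 passes: [36, 37, 4, 44, 87]


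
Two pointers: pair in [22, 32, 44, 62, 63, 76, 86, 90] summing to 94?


lo=0(22)+hi=7(90)=112
lo=0(22)+hi=6(86)=108
lo=0(22)+hi=5(76)=98
lo=0(22)+hi=4(63)=85
lo=1(32)+hi=4(63)=95
lo=1(32)+hi=3(62)=94

Yes: 32+62=94


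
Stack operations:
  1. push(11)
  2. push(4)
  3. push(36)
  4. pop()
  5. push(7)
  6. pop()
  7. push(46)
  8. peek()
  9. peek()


push(11) -> [11]
push(4) -> [11, 4]
push(36) -> [11, 4, 36]
pop()->36, [11, 4]
push(7) -> [11, 4, 7]
pop()->7, [11, 4]
push(46) -> [11, 4, 46]
peek()->46
peek()->46

Final stack: [11, 4, 46]


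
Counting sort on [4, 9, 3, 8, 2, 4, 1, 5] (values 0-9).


Input: [4, 9, 3, 8, 2, 4, 1, 5]
Counts: [0, 1, 1, 1, 2, 1, 0, 0, 1, 1]

Sorted: [1, 2, 3, 4, 4, 5, 8, 9]


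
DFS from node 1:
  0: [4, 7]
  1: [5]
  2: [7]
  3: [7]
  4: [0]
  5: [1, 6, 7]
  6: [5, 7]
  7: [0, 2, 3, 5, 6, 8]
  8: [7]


Visit 1, push [5]
Visit 5, push [7, 6]
Visit 6, push [7]
Visit 7, push [8, 3, 2, 0]
Visit 0, push [4]
Visit 4, push []
Visit 2, push []
Visit 3, push []
Visit 8, push []

DFS order: [1, 5, 6, 7, 0, 4, 2, 3, 8]


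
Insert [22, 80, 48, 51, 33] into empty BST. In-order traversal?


Insert 22: root
Insert 80: R from 22
Insert 48: R from 22 -> L from 80
Insert 51: R from 22 -> L from 80 -> R from 48
Insert 33: R from 22 -> L from 80 -> L from 48

In-order: [22, 33, 48, 51, 80]


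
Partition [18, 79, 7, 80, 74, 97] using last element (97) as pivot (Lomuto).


Pivot: 97
  18 <= 97: advance i (no swap)
  79 <= 97: advance i (no swap)
  7 <= 97: advance i (no swap)
  80 <= 97: advance i (no swap)
  74 <= 97: advance i (no swap)
Place pivot at 5: [18, 79, 7, 80, 74, 97]

Partitioned: [18, 79, 7, 80, 74, 97]


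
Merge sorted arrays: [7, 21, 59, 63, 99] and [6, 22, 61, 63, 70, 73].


Take 6 from B
Take 7 from A
Take 21 from A
Take 22 from B
Take 59 from A
Take 61 from B
Take 63 from A
Take 63 from B
Take 70 from B
Take 73 from B

Merged: [6, 7, 21, 22, 59, 61, 63, 63, 70, 73, 99]


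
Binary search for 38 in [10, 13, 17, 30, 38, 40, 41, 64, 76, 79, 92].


Step 1: lo=0, hi=10, mid=5, val=40
Step 2: lo=0, hi=4, mid=2, val=17
Step 3: lo=3, hi=4, mid=3, val=30
Step 4: lo=4, hi=4, mid=4, val=38

Found at index 4


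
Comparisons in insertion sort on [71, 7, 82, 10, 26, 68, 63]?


Algorithm: insertion sort
Input: [71, 7, 82, 10, 26, 68, 63]
Sorted: [7, 10, 26, 63, 68, 71, 82]

15


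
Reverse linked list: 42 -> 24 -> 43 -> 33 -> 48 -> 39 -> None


Step 1: curr=42, set curr.next=prev(None) | reversed so far: 42
Step 2: curr=24, set curr.next=prev(42) | reversed so far: 24 -> 42
Step 3: curr=43, set curr.next=prev(24) | reversed so far: 43 -> 24 -> 42
Step 4: curr=33, set curr.next=prev(43) | reversed so far: 33 -> 43 -> 24 -> 42
Step 5: curr=48, set curr.next=prev(33) | reversed so far: 48 -> 33 -> 43 -> 24 -> 42
Step 6: curr=39, set curr.next=prev(48) | reversed so far: 39 -> 48 -> 33 -> 43 -> 24 -> 42

39 -> 48 -> 33 -> 43 -> 24 -> 42 -> None


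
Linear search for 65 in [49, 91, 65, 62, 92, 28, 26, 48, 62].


i=0: 49!=65
i=1: 91!=65
i=2: 65==65 found!

Found at 2, 3 comps


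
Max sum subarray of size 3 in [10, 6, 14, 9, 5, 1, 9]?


[0:3]: 30
[1:4]: 29
[2:5]: 28
[3:6]: 15
[4:7]: 15

Max: 30 at [0:3]


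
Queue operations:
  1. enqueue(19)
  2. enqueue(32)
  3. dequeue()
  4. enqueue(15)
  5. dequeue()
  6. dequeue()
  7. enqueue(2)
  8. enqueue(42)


enqueue(19) -> [19]
enqueue(32) -> [19, 32]
dequeue()->19, [32]
enqueue(15) -> [32, 15]
dequeue()->32, [15]
dequeue()->15, []
enqueue(2) -> [2]
enqueue(42) -> [2, 42]

Final queue: [2, 42]


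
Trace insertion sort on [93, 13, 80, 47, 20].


Initial: [93, 13, 80, 47, 20]
Insert 13: [13, 93, 80, 47, 20]
Insert 80: [13, 80, 93, 47, 20]
Insert 47: [13, 47, 80, 93, 20]
Insert 20: [13, 20, 47, 80, 93]

Sorted: [13, 20, 47, 80, 93]


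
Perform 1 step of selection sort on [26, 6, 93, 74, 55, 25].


Initial: [26, 6, 93, 74, 55, 25]
Step 1: min=6 at 1
  Swap: [6, 26, 93, 74, 55, 25]

After 1 step: [6, 26, 93, 74, 55, 25]


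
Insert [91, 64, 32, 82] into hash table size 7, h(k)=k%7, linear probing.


Insert 91: h=0 -> slot 0
Insert 64: h=1 -> slot 1
Insert 32: h=4 -> slot 4
Insert 82: h=5 -> slot 5

Table: [91, 64, None, None, 32, 82, None]


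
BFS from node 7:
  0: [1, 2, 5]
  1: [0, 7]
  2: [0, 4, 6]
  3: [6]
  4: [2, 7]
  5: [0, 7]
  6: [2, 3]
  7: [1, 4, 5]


Visit 7, enqueue [1, 4, 5]
Visit 1, enqueue [0]
Visit 4, enqueue [2]
Visit 5, enqueue []
Visit 0, enqueue []
Visit 2, enqueue [6]
Visit 6, enqueue [3]
Visit 3, enqueue []

BFS order: [7, 1, 4, 5, 0, 2, 6, 3]


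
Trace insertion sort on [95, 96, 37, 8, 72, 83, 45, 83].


Initial: [95, 96, 37, 8, 72, 83, 45, 83]
Insert 96: [95, 96, 37, 8, 72, 83, 45, 83]
Insert 37: [37, 95, 96, 8, 72, 83, 45, 83]
Insert 8: [8, 37, 95, 96, 72, 83, 45, 83]
Insert 72: [8, 37, 72, 95, 96, 83, 45, 83]
Insert 83: [8, 37, 72, 83, 95, 96, 45, 83]
Insert 45: [8, 37, 45, 72, 83, 95, 96, 83]
Insert 83: [8, 37, 45, 72, 83, 83, 95, 96]

Sorted: [8, 37, 45, 72, 83, 83, 95, 96]


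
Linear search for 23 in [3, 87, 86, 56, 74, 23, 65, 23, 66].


i=0: 3!=23
i=1: 87!=23
i=2: 86!=23
i=3: 56!=23
i=4: 74!=23
i=5: 23==23 found!

Found at 5, 6 comps


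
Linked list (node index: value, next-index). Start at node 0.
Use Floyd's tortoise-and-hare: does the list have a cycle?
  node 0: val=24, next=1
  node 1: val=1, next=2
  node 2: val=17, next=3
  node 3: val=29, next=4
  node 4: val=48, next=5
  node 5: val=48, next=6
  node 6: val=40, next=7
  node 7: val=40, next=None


Floyd's tortoise (slow, +1) and hare (fast, +2):
  init: slow=0, fast=0
  step 1: slow=1, fast=2
  step 2: slow=2, fast=4
  step 3: slow=3, fast=6
  step 4: fast 6->7->None, no cycle

Cycle: no


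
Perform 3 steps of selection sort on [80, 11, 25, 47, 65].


Initial: [80, 11, 25, 47, 65]
Step 1: min=11 at 1
  Swap: [11, 80, 25, 47, 65]
Step 2: min=25 at 2
  Swap: [11, 25, 80, 47, 65]
Step 3: min=47 at 3
  Swap: [11, 25, 47, 80, 65]

After 3 steps: [11, 25, 47, 80, 65]


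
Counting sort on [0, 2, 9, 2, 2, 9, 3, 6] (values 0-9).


Input: [0, 2, 9, 2, 2, 9, 3, 6]
Counts: [1, 0, 3, 1, 0, 0, 1, 0, 0, 2]

Sorted: [0, 2, 2, 2, 3, 6, 9, 9]


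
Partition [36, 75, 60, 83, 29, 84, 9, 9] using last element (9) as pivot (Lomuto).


Pivot: 9
  9 <= 9: swap -> [9, 75, 60, 83, 29, 84, 36, 9]
Place pivot at 1: [9, 9, 60, 83, 29, 84, 36, 75]

Partitioned: [9, 9, 60, 83, 29, 84, 36, 75]


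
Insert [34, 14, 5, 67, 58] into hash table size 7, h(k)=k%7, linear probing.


Insert 34: h=6 -> slot 6
Insert 14: h=0 -> slot 0
Insert 5: h=5 -> slot 5
Insert 67: h=4 -> slot 4
Insert 58: h=2 -> slot 2

Table: [14, None, 58, None, 67, 5, 34]


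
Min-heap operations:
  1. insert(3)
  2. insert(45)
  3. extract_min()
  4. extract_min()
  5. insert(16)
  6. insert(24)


insert(3) -> [3]
insert(45) -> [3, 45]
extract_min()->3, [45]
extract_min()->45, []
insert(16) -> [16]
insert(24) -> [16, 24]

Final heap: [16, 24]


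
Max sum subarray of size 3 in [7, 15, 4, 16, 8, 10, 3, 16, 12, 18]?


[0:3]: 26
[1:4]: 35
[2:5]: 28
[3:6]: 34
[4:7]: 21
[5:8]: 29
[6:9]: 31
[7:10]: 46

Max: 46 at [7:10]


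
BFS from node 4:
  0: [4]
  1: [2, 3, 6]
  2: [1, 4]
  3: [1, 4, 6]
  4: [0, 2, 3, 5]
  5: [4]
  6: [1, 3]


Visit 4, enqueue [0, 2, 3, 5]
Visit 0, enqueue []
Visit 2, enqueue [1]
Visit 3, enqueue [6]
Visit 5, enqueue []
Visit 1, enqueue []
Visit 6, enqueue []

BFS order: [4, 0, 2, 3, 5, 1, 6]


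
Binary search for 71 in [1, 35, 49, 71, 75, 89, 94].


Step 1: lo=0, hi=6, mid=3, val=71

Found at index 3


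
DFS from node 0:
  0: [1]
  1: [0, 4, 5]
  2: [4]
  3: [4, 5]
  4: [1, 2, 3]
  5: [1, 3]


Visit 0, push [1]
Visit 1, push [5, 4]
Visit 4, push [3, 2]
Visit 2, push []
Visit 3, push [5]
Visit 5, push []

DFS order: [0, 1, 4, 2, 3, 5]


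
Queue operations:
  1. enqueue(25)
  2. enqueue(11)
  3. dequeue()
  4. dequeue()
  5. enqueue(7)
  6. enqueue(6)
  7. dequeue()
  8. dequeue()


enqueue(25) -> [25]
enqueue(11) -> [25, 11]
dequeue()->25, [11]
dequeue()->11, []
enqueue(7) -> [7]
enqueue(6) -> [7, 6]
dequeue()->7, [6]
dequeue()->6, []

Final queue: []


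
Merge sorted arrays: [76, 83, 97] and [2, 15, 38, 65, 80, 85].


Take 2 from B
Take 15 from B
Take 38 from B
Take 65 from B
Take 76 from A
Take 80 from B
Take 83 from A
Take 85 from B

Merged: [2, 15, 38, 65, 76, 80, 83, 85, 97]


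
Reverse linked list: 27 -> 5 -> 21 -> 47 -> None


Step 1: curr=27, set curr.next=prev(None) | reversed so far: 27
Step 2: curr=5, set curr.next=prev(27) | reversed so far: 5 -> 27
Step 3: curr=21, set curr.next=prev(5) | reversed so far: 21 -> 5 -> 27
Step 4: curr=47, set curr.next=prev(21) | reversed so far: 47 -> 21 -> 5 -> 27

47 -> 21 -> 5 -> 27 -> None


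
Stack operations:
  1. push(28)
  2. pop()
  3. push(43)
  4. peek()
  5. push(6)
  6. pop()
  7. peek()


push(28) -> [28]
pop()->28, []
push(43) -> [43]
peek()->43
push(6) -> [43, 6]
pop()->6, [43]
peek()->43

Final stack: [43]


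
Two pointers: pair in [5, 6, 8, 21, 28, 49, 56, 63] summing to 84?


lo=0(5)+hi=7(63)=68
lo=1(6)+hi=7(63)=69
lo=2(8)+hi=7(63)=71
lo=3(21)+hi=7(63)=84

Yes: 21+63=84


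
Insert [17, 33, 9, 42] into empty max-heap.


Insert 17: [17]
Insert 33: [33, 17]
Insert 9: [33, 17, 9]
Insert 42: [42, 33, 9, 17]

Final heap: [42, 33, 9, 17]


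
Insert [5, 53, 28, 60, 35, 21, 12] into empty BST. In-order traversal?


Insert 5: root
Insert 53: R from 5
Insert 28: R from 5 -> L from 53
Insert 60: R from 5 -> R from 53
Insert 35: R from 5 -> L from 53 -> R from 28
Insert 21: R from 5 -> L from 53 -> L from 28
Insert 12: R from 5 -> L from 53 -> L from 28 -> L from 21

In-order: [5, 12, 21, 28, 35, 53, 60]


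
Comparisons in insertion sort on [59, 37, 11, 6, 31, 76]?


Algorithm: insertion sort
Input: [59, 37, 11, 6, 31, 76]
Sorted: [6, 11, 31, 37, 59, 76]

10


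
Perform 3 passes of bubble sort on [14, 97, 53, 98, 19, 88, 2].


Initial: [14, 97, 53, 98, 19, 88, 2]
Pass 1: [14, 53, 97, 19, 88, 2, 98] (4 swaps)
Pass 2: [14, 53, 19, 88, 2, 97, 98] (3 swaps)
Pass 3: [14, 19, 53, 2, 88, 97, 98] (2 swaps)

After 3 passes: [14, 19, 53, 2, 88, 97, 98]


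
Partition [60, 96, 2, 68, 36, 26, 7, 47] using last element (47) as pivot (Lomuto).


Pivot: 47
  2 <= 47: swap -> [2, 96, 60, 68, 36, 26, 7, 47]
  36 <= 47: swap -> [2, 36, 60, 68, 96, 26, 7, 47]
  26 <= 47: swap -> [2, 36, 26, 68, 96, 60, 7, 47]
  7 <= 47: swap -> [2, 36, 26, 7, 96, 60, 68, 47]
Place pivot at 4: [2, 36, 26, 7, 47, 60, 68, 96]

Partitioned: [2, 36, 26, 7, 47, 60, 68, 96]


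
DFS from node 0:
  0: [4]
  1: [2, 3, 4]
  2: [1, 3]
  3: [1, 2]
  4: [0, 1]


Visit 0, push [4]
Visit 4, push [1]
Visit 1, push [3, 2]
Visit 2, push [3]
Visit 3, push []

DFS order: [0, 4, 1, 2, 3]


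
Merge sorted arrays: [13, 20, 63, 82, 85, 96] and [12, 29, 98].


Take 12 from B
Take 13 from A
Take 20 from A
Take 29 from B
Take 63 from A
Take 82 from A
Take 85 from A
Take 96 from A

Merged: [12, 13, 20, 29, 63, 82, 85, 96, 98]


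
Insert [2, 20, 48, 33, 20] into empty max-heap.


Insert 2: [2]
Insert 20: [20, 2]
Insert 48: [48, 2, 20]
Insert 33: [48, 33, 20, 2]
Insert 20: [48, 33, 20, 2, 20]

Final heap: [48, 33, 20, 2, 20]


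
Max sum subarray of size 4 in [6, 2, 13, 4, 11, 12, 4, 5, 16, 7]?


[0:4]: 25
[1:5]: 30
[2:6]: 40
[3:7]: 31
[4:8]: 32
[5:9]: 37
[6:10]: 32

Max: 40 at [2:6]


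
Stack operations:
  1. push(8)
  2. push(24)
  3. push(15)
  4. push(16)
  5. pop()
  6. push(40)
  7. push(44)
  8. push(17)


push(8) -> [8]
push(24) -> [8, 24]
push(15) -> [8, 24, 15]
push(16) -> [8, 24, 15, 16]
pop()->16, [8, 24, 15]
push(40) -> [8, 24, 15, 40]
push(44) -> [8, 24, 15, 40, 44]
push(17) -> [8, 24, 15, 40, 44, 17]

Final stack: [8, 24, 15, 40, 44, 17]


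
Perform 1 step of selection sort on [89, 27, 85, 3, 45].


Initial: [89, 27, 85, 3, 45]
Step 1: min=3 at 3
  Swap: [3, 27, 85, 89, 45]

After 1 step: [3, 27, 85, 89, 45]


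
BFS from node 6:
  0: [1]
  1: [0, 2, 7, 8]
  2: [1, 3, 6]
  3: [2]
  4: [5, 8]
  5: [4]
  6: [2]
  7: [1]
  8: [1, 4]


Visit 6, enqueue [2]
Visit 2, enqueue [1, 3]
Visit 1, enqueue [0, 7, 8]
Visit 3, enqueue []
Visit 0, enqueue []
Visit 7, enqueue []
Visit 8, enqueue [4]
Visit 4, enqueue [5]
Visit 5, enqueue []

BFS order: [6, 2, 1, 3, 0, 7, 8, 4, 5]


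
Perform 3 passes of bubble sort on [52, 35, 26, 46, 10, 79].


Initial: [52, 35, 26, 46, 10, 79]
Pass 1: [35, 26, 46, 10, 52, 79] (4 swaps)
Pass 2: [26, 35, 10, 46, 52, 79] (2 swaps)
Pass 3: [26, 10, 35, 46, 52, 79] (1 swaps)

After 3 passes: [26, 10, 35, 46, 52, 79]


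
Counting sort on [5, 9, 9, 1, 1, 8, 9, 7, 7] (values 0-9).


Input: [5, 9, 9, 1, 1, 8, 9, 7, 7]
Counts: [0, 2, 0, 0, 0, 1, 0, 2, 1, 3]

Sorted: [1, 1, 5, 7, 7, 8, 9, 9, 9]


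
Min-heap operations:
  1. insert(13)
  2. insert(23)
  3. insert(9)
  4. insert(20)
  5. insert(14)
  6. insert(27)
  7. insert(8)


insert(13) -> [13]
insert(23) -> [13, 23]
insert(9) -> [9, 23, 13]
insert(20) -> [9, 20, 13, 23]
insert(14) -> [9, 14, 13, 23, 20]
insert(27) -> [9, 14, 13, 23, 20, 27]
insert(8) -> [8, 14, 9, 23, 20, 27, 13]

Final heap: [8, 14, 9, 23, 20, 27, 13]


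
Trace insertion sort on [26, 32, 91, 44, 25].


Initial: [26, 32, 91, 44, 25]
Insert 32: [26, 32, 91, 44, 25]
Insert 91: [26, 32, 91, 44, 25]
Insert 44: [26, 32, 44, 91, 25]
Insert 25: [25, 26, 32, 44, 91]

Sorted: [25, 26, 32, 44, 91]


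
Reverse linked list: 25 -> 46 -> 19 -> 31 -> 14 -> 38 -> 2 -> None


Step 1: curr=25, set curr.next=prev(None) | reversed so far: 25
Step 2: curr=46, set curr.next=prev(25) | reversed so far: 46 -> 25
Step 3: curr=19, set curr.next=prev(46) | reversed so far: 19 -> 46 -> 25
Step 4: curr=31, set curr.next=prev(19) | reversed so far: 31 -> 19 -> 46 -> 25
Step 5: curr=14, set curr.next=prev(31) | reversed so far: 14 -> 31 -> 19 -> 46 -> 25
Step 6: curr=38, set curr.next=prev(14) | reversed so far: 38 -> 14 -> 31 -> 19 -> 46 -> 25
Step 7: curr=2, set curr.next=prev(38) | reversed so far: 2 -> 38 -> 14 -> 31 -> 19 -> 46 -> 25

2 -> 38 -> 14 -> 31 -> 19 -> 46 -> 25 -> None


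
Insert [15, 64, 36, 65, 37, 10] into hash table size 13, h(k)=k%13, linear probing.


Insert 15: h=2 -> slot 2
Insert 64: h=12 -> slot 12
Insert 36: h=10 -> slot 10
Insert 65: h=0 -> slot 0
Insert 37: h=11 -> slot 11
Insert 10: h=10, 4 probes -> slot 1

Table: [65, 10, 15, None, None, None, None, None, None, None, 36, 37, 64]


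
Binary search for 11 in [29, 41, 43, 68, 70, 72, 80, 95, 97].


Step 1: lo=0, hi=8, mid=4, val=70
Step 2: lo=0, hi=3, mid=1, val=41
Step 3: lo=0, hi=0, mid=0, val=29

Not found


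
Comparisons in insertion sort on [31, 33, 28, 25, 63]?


Algorithm: insertion sort
Input: [31, 33, 28, 25, 63]
Sorted: [25, 28, 31, 33, 63]

7


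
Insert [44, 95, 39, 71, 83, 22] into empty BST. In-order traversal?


Insert 44: root
Insert 95: R from 44
Insert 39: L from 44
Insert 71: R from 44 -> L from 95
Insert 83: R from 44 -> L from 95 -> R from 71
Insert 22: L from 44 -> L from 39

In-order: [22, 39, 44, 71, 83, 95]


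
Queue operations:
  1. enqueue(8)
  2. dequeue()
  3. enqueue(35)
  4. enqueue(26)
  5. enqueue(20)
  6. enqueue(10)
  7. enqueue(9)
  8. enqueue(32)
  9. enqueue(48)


enqueue(8) -> [8]
dequeue()->8, []
enqueue(35) -> [35]
enqueue(26) -> [35, 26]
enqueue(20) -> [35, 26, 20]
enqueue(10) -> [35, 26, 20, 10]
enqueue(9) -> [35, 26, 20, 10, 9]
enqueue(32) -> [35, 26, 20, 10, 9, 32]
enqueue(48) -> [35, 26, 20, 10, 9, 32, 48]

Final queue: [35, 26, 20, 10, 9, 32, 48]


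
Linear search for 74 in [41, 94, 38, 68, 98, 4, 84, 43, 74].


i=0: 41!=74
i=1: 94!=74
i=2: 38!=74
i=3: 68!=74
i=4: 98!=74
i=5: 4!=74
i=6: 84!=74
i=7: 43!=74
i=8: 74==74 found!

Found at 8, 9 comps


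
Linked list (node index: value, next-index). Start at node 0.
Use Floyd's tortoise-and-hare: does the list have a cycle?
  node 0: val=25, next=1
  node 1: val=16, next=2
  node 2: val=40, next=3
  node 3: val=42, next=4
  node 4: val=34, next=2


Floyd's tortoise (slow, +1) and hare (fast, +2):
  init: slow=0, fast=0
  step 1: slow=1, fast=2
  step 2: slow=2, fast=4
  step 3: slow=3, fast=3
  slow == fast at node 3: cycle detected

Cycle: yes


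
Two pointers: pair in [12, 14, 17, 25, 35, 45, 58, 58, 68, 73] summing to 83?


lo=0(12)+hi=9(73)=85
lo=0(12)+hi=8(68)=80
lo=1(14)+hi=8(68)=82
lo=2(17)+hi=8(68)=85
lo=2(17)+hi=7(58)=75
lo=3(25)+hi=7(58)=83

Yes: 25+58=83


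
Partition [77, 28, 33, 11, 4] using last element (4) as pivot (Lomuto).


Pivot: 4
Place pivot at 0: [4, 28, 33, 11, 77]

Partitioned: [4, 28, 33, 11, 77]


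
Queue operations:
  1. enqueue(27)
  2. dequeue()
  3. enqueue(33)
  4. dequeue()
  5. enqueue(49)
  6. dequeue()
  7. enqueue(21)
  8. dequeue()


enqueue(27) -> [27]
dequeue()->27, []
enqueue(33) -> [33]
dequeue()->33, []
enqueue(49) -> [49]
dequeue()->49, []
enqueue(21) -> [21]
dequeue()->21, []

Final queue: []


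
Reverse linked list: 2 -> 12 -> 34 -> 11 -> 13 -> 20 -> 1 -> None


Step 1: curr=2, set curr.next=prev(None) | reversed so far: 2
Step 2: curr=12, set curr.next=prev(2) | reversed so far: 12 -> 2
Step 3: curr=34, set curr.next=prev(12) | reversed so far: 34 -> 12 -> 2
Step 4: curr=11, set curr.next=prev(34) | reversed so far: 11 -> 34 -> 12 -> 2
Step 5: curr=13, set curr.next=prev(11) | reversed so far: 13 -> 11 -> 34 -> 12 -> 2
Step 6: curr=20, set curr.next=prev(13) | reversed so far: 20 -> 13 -> 11 -> 34 -> 12 -> 2
Step 7: curr=1, set curr.next=prev(20) | reversed so far: 1 -> 20 -> 13 -> 11 -> 34 -> 12 -> 2

1 -> 20 -> 13 -> 11 -> 34 -> 12 -> 2 -> None


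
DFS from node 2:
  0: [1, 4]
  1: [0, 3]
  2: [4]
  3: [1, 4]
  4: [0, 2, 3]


Visit 2, push [4]
Visit 4, push [3, 0]
Visit 0, push [1]
Visit 1, push [3]
Visit 3, push []

DFS order: [2, 4, 0, 1, 3]


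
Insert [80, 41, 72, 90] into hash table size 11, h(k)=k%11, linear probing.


Insert 80: h=3 -> slot 3
Insert 41: h=8 -> slot 8
Insert 72: h=6 -> slot 6
Insert 90: h=2 -> slot 2

Table: [None, None, 90, 80, None, None, 72, None, 41, None, None]


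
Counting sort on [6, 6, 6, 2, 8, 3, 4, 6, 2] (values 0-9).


Input: [6, 6, 6, 2, 8, 3, 4, 6, 2]
Counts: [0, 0, 2, 1, 1, 0, 4, 0, 1, 0]

Sorted: [2, 2, 3, 4, 6, 6, 6, 6, 8]


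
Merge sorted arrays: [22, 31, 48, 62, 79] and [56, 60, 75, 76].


Take 22 from A
Take 31 from A
Take 48 from A
Take 56 from B
Take 60 from B
Take 62 from A
Take 75 from B
Take 76 from B

Merged: [22, 31, 48, 56, 60, 62, 75, 76, 79]


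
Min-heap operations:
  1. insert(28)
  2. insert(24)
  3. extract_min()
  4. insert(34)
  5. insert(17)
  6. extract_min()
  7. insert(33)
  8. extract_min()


insert(28) -> [28]
insert(24) -> [24, 28]
extract_min()->24, [28]
insert(34) -> [28, 34]
insert(17) -> [17, 34, 28]
extract_min()->17, [28, 34]
insert(33) -> [28, 34, 33]
extract_min()->28, [33, 34]

Final heap: [33, 34]


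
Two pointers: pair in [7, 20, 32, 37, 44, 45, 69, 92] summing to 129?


lo=0(7)+hi=7(92)=99
lo=1(20)+hi=7(92)=112
lo=2(32)+hi=7(92)=124
lo=3(37)+hi=7(92)=129

Yes: 37+92=129


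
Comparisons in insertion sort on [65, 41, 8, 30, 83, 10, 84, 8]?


Algorithm: insertion sort
Input: [65, 41, 8, 30, 83, 10, 84, 8]
Sorted: [8, 8, 10, 30, 41, 65, 83, 84]

20


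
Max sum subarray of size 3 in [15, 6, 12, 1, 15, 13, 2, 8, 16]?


[0:3]: 33
[1:4]: 19
[2:5]: 28
[3:6]: 29
[4:7]: 30
[5:8]: 23
[6:9]: 26

Max: 33 at [0:3]


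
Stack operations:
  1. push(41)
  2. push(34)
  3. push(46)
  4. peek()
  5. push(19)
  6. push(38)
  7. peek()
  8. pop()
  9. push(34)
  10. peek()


push(41) -> [41]
push(34) -> [41, 34]
push(46) -> [41, 34, 46]
peek()->46
push(19) -> [41, 34, 46, 19]
push(38) -> [41, 34, 46, 19, 38]
peek()->38
pop()->38, [41, 34, 46, 19]
push(34) -> [41, 34, 46, 19, 34]
peek()->34

Final stack: [41, 34, 46, 19, 34]


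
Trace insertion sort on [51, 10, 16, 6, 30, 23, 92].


Initial: [51, 10, 16, 6, 30, 23, 92]
Insert 10: [10, 51, 16, 6, 30, 23, 92]
Insert 16: [10, 16, 51, 6, 30, 23, 92]
Insert 6: [6, 10, 16, 51, 30, 23, 92]
Insert 30: [6, 10, 16, 30, 51, 23, 92]
Insert 23: [6, 10, 16, 23, 30, 51, 92]
Insert 92: [6, 10, 16, 23, 30, 51, 92]

Sorted: [6, 10, 16, 23, 30, 51, 92]


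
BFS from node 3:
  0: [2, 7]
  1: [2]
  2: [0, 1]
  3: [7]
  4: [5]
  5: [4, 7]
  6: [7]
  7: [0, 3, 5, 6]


Visit 3, enqueue [7]
Visit 7, enqueue [0, 5, 6]
Visit 0, enqueue [2]
Visit 5, enqueue [4]
Visit 6, enqueue []
Visit 2, enqueue [1]
Visit 4, enqueue []
Visit 1, enqueue []

BFS order: [3, 7, 0, 5, 6, 2, 4, 1]


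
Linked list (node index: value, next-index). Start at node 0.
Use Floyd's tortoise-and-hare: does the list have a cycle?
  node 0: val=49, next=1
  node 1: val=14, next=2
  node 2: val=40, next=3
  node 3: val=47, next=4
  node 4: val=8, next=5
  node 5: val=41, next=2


Floyd's tortoise (slow, +1) and hare (fast, +2):
  init: slow=0, fast=0
  step 1: slow=1, fast=2
  step 2: slow=2, fast=4
  step 3: slow=3, fast=2
  step 4: slow=4, fast=4
  slow == fast at node 4: cycle detected

Cycle: yes


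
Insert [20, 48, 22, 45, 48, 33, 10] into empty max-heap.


Insert 20: [20]
Insert 48: [48, 20]
Insert 22: [48, 20, 22]
Insert 45: [48, 45, 22, 20]
Insert 48: [48, 48, 22, 20, 45]
Insert 33: [48, 48, 33, 20, 45, 22]
Insert 10: [48, 48, 33, 20, 45, 22, 10]

Final heap: [48, 48, 33, 20, 45, 22, 10]


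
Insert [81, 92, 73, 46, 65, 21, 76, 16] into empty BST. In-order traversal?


Insert 81: root
Insert 92: R from 81
Insert 73: L from 81
Insert 46: L from 81 -> L from 73
Insert 65: L from 81 -> L from 73 -> R from 46
Insert 21: L from 81 -> L from 73 -> L from 46
Insert 76: L from 81 -> R from 73
Insert 16: L from 81 -> L from 73 -> L from 46 -> L from 21

In-order: [16, 21, 46, 65, 73, 76, 81, 92]


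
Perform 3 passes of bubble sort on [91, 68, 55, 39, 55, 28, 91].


Initial: [91, 68, 55, 39, 55, 28, 91]
Pass 1: [68, 55, 39, 55, 28, 91, 91] (5 swaps)
Pass 2: [55, 39, 55, 28, 68, 91, 91] (4 swaps)
Pass 3: [39, 55, 28, 55, 68, 91, 91] (2 swaps)

After 3 passes: [39, 55, 28, 55, 68, 91, 91]


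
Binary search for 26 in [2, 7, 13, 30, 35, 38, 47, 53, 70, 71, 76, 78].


Step 1: lo=0, hi=11, mid=5, val=38
Step 2: lo=0, hi=4, mid=2, val=13
Step 3: lo=3, hi=4, mid=3, val=30

Not found


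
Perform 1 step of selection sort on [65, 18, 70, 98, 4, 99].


Initial: [65, 18, 70, 98, 4, 99]
Step 1: min=4 at 4
  Swap: [4, 18, 70, 98, 65, 99]

After 1 step: [4, 18, 70, 98, 65, 99]


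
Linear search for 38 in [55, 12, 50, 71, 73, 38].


i=0: 55!=38
i=1: 12!=38
i=2: 50!=38
i=3: 71!=38
i=4: 73!=38
i=5: 38==38 found!

Found at 5, 6 comps


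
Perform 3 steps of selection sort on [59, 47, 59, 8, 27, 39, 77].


Initial: [59, 47, 59, 8, 27, 39, 77]
Step 1: min=8 at 3
  Swap: [8, 47, 59, 59, 27, 39, 77]
Step 2: min=27 at 4
  Swap: [8, 27, 59, 59, 47, 39, 77]
Step 3: min=39 at 5
  Swap: [8, 27, 39, 59, 47, 59, 77]

After 3 steps: [8, 27, 39, 59, 47, 59, 77]


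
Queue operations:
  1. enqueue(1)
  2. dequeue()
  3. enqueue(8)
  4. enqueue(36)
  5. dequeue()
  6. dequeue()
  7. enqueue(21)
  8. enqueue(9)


enqueue(1) -> [1]
dequeue()->1, []
enqueue(8) -> [8]
enqueue(36) -> [8, 36]
dequeue()->8, [36]
dequeue()->36, []
enqueue(21) -> [21]
enqueue(9) -> [21, 9]

Final queue: [21, 9]


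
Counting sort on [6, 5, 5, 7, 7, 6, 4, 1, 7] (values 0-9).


Input: [6, 5, 5, 7, 7, 6, 4, 1, 7]
Counts: [0, 1, 0, 0, 1, 2, 2, 3, 0, 0]

Sorted: [1, 4, 5, 5, 6, 6, 7, 7, 7]


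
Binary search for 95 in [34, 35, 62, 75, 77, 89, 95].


Step 1: lo=0, hi=6, mid=3, val=75
Step 2: lo=4, hi=6, mid=5, val=89
Step 3: lo=6, hi=6, mid=6, val=95

Found at index 6


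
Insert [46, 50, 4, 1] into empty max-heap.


Insert 46: [46]
Insert 50: [50, 46]
Insert 4: [50, 46, 4]
Insert 1: [50, 46, 4, 1]

Final heap: [50, 46, 4, 1]


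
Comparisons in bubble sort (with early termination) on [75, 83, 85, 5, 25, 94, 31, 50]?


Algorithm: bubble sort (with early termination)
Input: [75, 83, 85, 5, 25, 94, 31, 50]
Sorted: [5, 25, 31, 50, 75, 83, 85, 94]

25


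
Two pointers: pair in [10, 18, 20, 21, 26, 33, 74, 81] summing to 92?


lo=0(10)+hi=7(81)=91
lo=1(18)+hi=7(81)=99
lo=1(18)+hi=6(74)=92

Yes: 18+74=92


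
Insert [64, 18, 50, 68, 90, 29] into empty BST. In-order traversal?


Insert 64: root
Insert 18: L from 64
Insert 50: L from 64 -> R from 18
Insert 68: R from 64
Insert 90: R from 64 -> R from 68
Insert 29: L from 64 -> R from 18 -> L from 50

In-order: [18, 29, 50, 64, 68, 90]


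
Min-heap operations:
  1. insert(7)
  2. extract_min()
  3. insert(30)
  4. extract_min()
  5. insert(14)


insert(7) -> [7]
extract_min()->7, []
insert(30) -> [30]
extract_min()->30, []
insert(14) -> [14]

Final heap: [14]


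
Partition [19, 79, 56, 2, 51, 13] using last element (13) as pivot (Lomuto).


Pivot: 13
  2 <= 13: swap -> [2, 79, 56, 19, 51, 13]
Place pivot at 1: [2, 13, 56, 19, 51, 79]

Partitioned: [2, 13, 56, 19, 51, 79]


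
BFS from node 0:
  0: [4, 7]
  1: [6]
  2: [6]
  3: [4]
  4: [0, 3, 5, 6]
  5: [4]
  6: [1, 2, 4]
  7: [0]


Visit 0, enqueue [4, 7]
Visit 4, enqueue [3, 5, 6]
Visit 7, enqueue []
Visit 3, enqueue []
Visit 5, enqueue []
Visit 6, enqueue [1, 2]
Visit 1, enqueue []
Visit 2, enqueue []

BFS order: [0, 4, 7, 3, 5, 6, 1, 2]


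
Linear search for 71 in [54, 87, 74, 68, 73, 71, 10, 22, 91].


i=0: 54!=71
i=1: 87!=71
i=2: 74!=71
i=3: 68!=71
i=4: 73!=71
i=5: 71==71 found!

Found at 5, 6 comps


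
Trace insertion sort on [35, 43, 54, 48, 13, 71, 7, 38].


Initial: [35, 43, 54, 48, 13, 71, 7, 38]
Insert 43: [35, 43, 54, 48, 13, 71, 7, 38]
Insert 54: [35, 43, 54, 48, 13, 71, 7, 38]
Insert 48: [35, 43, 48, 54, 13, 71, 7, 38]
Insert 13: [13, 35, 43, 48, 54, 71, 7, 38]
Insert 71: [13, 35, 43, 48, 54, 71, 7, 38]
Insert 7: [7, 13, 35, 43, 48, 54, 71, 38]
Insert 38: [7, 13, 35, 38, 43, 48, 54, 71]

Sorted: [7, 13, 35, 38, 43, 48, 54, 71]


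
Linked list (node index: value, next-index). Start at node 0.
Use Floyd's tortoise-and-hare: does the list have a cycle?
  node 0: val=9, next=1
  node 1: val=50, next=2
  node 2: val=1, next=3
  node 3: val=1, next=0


Floyd's tortoise (slow, +1) and hare (fast, +2):
  init: slow=0, fast=0
  step 1: slow=1, fast=2
  step 2: slow=2, fast=0
  step 3: slow=3, fast=2
  step 4: slow=0, fast=0
  slow == fast at node 0: cycle detected

Cycle: yes


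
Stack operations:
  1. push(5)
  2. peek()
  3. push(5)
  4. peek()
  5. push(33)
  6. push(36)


push(5) -> [5]
peek()->5
push(5) -> [5, 5]
peek()->5
push(33) -> [5, 5, 33]
push(36) -> [5, 5, 33, 36]

Final stack: [5, 5, 33, 36]


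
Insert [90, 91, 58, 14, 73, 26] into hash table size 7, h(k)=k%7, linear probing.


Insert 90: h=6 -> slot 6
Insert 91: h=0 -> slot 0
Insert 58: h=2 -> slot 2
Insert 14: h=0, 1 probes -> slot 1
Insert 73: h=3 -> slot 3
Insert 26: h=5 -> slot 5

Table: [91, 14, 58, 73, None, 26, 90]


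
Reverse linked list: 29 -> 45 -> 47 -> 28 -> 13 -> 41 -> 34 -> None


Step 1: curr=29, set curr.next=prev(None) | reversed so far: 29
Step 2: curr=45, set curr.next=prev(29) | reversed so far: 45 -> 29
Step 3: curr=47, set curr.next=prev(45) | reversed so far: 47 -> 45 -> 29
Step 4: curr=28, set curr.next=prev(47) | reversed so far: 28 -> 47 -> 45 -> 29
Step 5: curr=13, set curr.next=prev(28) | reversed so far: 13 -> 28 -> 47 -> 45 -> 29
Step 6: curr=41, set curr.next=prev(13) | reversed so far: 41 -> 13 -> 28 -> 47 -> 45 -> 29
Step 7: curr=34, set curr.next=prev(41) | reversed so far: 34 -> 41 -> 13 -> 28 -> 47 -> 45 -> 29

34 -> 41 -> 13 -> 28 -> 47 -> 45 -> 29 -> None


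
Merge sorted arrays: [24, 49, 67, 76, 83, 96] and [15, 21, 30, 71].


Take 15 from B
Take 21 from B
Take 24 from A
Take 30 from B
Take 49 from A
Take 67 from A
Take 71 from B

Merged: [15, 21, 24, 30, 49, 67, 71, 76, 83, 96]


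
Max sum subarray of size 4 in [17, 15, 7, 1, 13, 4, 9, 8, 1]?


[0:4]: 40
[1:5]: 36
[2:6]: 25
[3:7]: 27
[4:8]: 34
[5:9]: 22

Max: 40 at [0:4]


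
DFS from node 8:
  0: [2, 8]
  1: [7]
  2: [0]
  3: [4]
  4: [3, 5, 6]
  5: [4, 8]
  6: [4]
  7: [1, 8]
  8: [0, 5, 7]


Visit 8, push [7, 5, 0]
Visit 0, push [2]
Visit 2, push []
Visit 5, push [4]
Visit 4, push [6, 3]
Visit 3, push []
Visit 6, push []
Visit 7, push [1]
Visit 1, push []

DFS order: [8, 0, 2, 5, 4, 3, 6, 7, 1]


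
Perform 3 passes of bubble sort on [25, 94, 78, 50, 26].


Initial: [25, 94, 78, 50, 26]
Pass 1: [25, 78, 50, 26, 94] (3 swaps)
Pass 2: [25, 50, 26, 78, 94] (2 swaps)
Pass 3: [25, 26, 50, 78, 94] (1 swaps)

After 3 passes: [25, 26, 50, 78, 94]


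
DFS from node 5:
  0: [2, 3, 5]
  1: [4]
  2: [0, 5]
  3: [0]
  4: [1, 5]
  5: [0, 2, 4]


Visit 5, push [4, 2, 0]
Visit 0, push [3, 2]
Visit 2, push []
Visit 3, push []
Visit 4, push [1]
Visit 1, push []

DFS order: [5, 0, 2, 3, 4, 1]


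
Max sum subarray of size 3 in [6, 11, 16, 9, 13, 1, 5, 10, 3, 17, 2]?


[0:3]: 33
[1:4]: 36
[2:5]: 38
[3:6]: 23
[4:7]: 19
[5:8]: 16
[6:9]: 18
[7:10]: 30
[8:11]: 22

Max: 38 at [2:5]


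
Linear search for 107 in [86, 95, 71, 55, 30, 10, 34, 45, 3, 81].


i=0: 86!=107
i=1: 95!=107
i=2: 71!=107
i=3: 55!=107
i=4: 30!=107
i=5: 10!=107
i=6: 34!=107
i=7: 45!=107
i=8: 3!=107
i=9: 81!=107

Not found, 10 comps


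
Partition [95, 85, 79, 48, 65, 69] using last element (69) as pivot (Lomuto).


Pivot: 69
  48 <= 69: swap -> [48, 85, 79, 95, 65, 69]
  65 <= 69: swap -> [48, 65, 79, 95, 85, 69]
Place pivot at 2: [48, 65, 69, 95, 85, 79]

Partitioned: [48, 65, 69, 95, 85, 79]


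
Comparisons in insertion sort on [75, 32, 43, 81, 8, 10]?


Algorithm: insertion sort
Input: [75, 32, 43, 81, 8, 10]
Sorted: [8, 10, 32, 43, 75, 81]

13


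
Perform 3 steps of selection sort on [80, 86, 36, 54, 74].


Initial: [80, 86, 36, 54, 74]
Step 1: min=36 at 2
  Swap: [36, 86, 80, 54, 74]
Step 2: min=54 at 3
  Swap: [36, 54, 80, 86, 74]
Step 3: min=74 at 4
  Swap: [36, 54, 74, 86, 80]

After 3 steps: [36, 54, 74, 86, 80]


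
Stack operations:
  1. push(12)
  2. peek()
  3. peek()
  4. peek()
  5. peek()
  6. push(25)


push(12) -> [12]
peek()->12
peek()->12
peek()->12
peek()->12
push(25) -> [12, 25]

Final stack: [12, 25]


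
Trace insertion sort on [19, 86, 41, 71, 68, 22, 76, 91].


Initial: [19, 86, 41, 71, 68, 22, 76, 91]
Insert 86: [19, 86, 41, 71, 68, 22, 76, 91]
Insert 41: [19, 41, 86, 71, 68, 22, 76, 91]
Insert 71: [19, 41, 71, 86, 68, 22, 76, 91]
Insert 68: [19, 41, 68, 71, 86, 22, 76, 91]
Insert 22: [19, 22, 41, 68, 71, 86, 76, 91]
Insert 76: [19, 22, 41, 68, 71, 76, 86, 91]
Insert 91: [19, 22, 41, 68, 71, 76, 86, 91]

Sorted: [19, 22, 41, 68, 71, 76, 86, 91]


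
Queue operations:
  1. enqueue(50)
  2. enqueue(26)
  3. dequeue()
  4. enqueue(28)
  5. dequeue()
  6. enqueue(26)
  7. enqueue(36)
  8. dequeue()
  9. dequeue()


enqueue(50) -> [50]
enqueue(26) -> [50, 26]
dequeue()->50, [26]
enqueue(28) -> [26, 28]
dequeue()->26, [28]
enqueue(26) -> [28, 26]
enqueue(36) -> [28, 26, 36]
dequeue()->28, [26, 36]
dequeue()->26, [36]

Final queue: [36]


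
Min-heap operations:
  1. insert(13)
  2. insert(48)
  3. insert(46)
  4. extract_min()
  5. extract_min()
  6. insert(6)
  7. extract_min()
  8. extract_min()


insert(13) -> [13]
insert(48) -> [13, 48]
insert(46) -> [13, 48, 46]
extract_min()->13, [46, 48]
extract_min()->46, [48]
insert(6) -> [6, 48]
extract_min()->6, [48]
extract_min()->48, []

Final heap: []


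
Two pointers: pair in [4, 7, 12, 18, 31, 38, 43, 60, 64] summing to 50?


lo=0(4)+hi=8(64)=68
lo=0(4)+hi=7(60)=64
lo=0(4)+hi=6(43)=47
lo=1(7)+hi=6(43)=50

Yes: 7+43=50


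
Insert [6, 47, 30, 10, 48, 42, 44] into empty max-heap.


Insert 6: [6]
Insert 47: [47, 6]
Insert 30: [47, 6, 30]
Insert 10: [47, 10, 30, 6]
Insert 48: [48, 47, 30, 6, 10]
Insert 42: [48, 47, 42, 6, 10, 30]
Insert 44: [48, 47, 44, 6, 10, 30, 42]

Final heap: [48, 47, 44, 6, 10, 30, 42]


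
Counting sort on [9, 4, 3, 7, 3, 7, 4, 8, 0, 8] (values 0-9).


Input: [9, 4, 3, 7, 3, 7, 4, 8, 0, 8]
Counts: [1, 0, 0, 2, 2, 0, 0, 2, 2, 1]

Sorted: [0, 3, 3, 4, 4, 7, 7, 8, 8, 9]
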